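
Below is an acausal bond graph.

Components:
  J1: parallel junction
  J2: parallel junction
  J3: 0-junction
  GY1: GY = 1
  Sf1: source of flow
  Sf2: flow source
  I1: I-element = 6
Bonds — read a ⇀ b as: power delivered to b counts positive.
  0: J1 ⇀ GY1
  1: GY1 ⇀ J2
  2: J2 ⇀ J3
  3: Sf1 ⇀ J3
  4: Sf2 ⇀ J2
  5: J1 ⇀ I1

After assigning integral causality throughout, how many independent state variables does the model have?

1  (I1 all integral)

β3 →Sf1  (Sf1: flow source, stroke at near end)
β4 →Sf2  (source Sf2 imposes f)
β2 →J3  (closing 0-jn rule on J3)
β1 →J2  (closing 0-jn rule on J2)
β0 →J1  (GY1 both-in/both-out from 1)
β5 →I1  (common-e at J1 fixed by 0)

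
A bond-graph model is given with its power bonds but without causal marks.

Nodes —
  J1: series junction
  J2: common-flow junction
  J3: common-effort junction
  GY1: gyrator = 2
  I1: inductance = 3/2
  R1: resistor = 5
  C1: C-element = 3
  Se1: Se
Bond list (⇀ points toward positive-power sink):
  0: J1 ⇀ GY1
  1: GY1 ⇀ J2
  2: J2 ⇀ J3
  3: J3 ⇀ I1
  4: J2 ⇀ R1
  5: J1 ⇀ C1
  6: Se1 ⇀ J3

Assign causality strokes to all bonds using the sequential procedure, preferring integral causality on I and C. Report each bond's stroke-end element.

b6 stroke→J3  (Se1: effort source, stroke at far end)
b2 stroke→J2  (0-jn J3 has e-setter on 6)
b3 stroke→I1  (J3 effort already set via bond 6)
b5 stroke→J1  (prefer integral on C1)
b0 stroke→GY1  (J1: last free bond brings flow in)
b1 stroke→GY1  (GY1 both-in/both-out from 0)
b4 stroke→J2  (J2 flow already set via bond 1)

β0 stroke→GY1
β1 stroke→GY1
β2 stroke→J2
β3 stroke→I1
β4 stroke→J2
β5 stroke→J1
β6 stroke→J3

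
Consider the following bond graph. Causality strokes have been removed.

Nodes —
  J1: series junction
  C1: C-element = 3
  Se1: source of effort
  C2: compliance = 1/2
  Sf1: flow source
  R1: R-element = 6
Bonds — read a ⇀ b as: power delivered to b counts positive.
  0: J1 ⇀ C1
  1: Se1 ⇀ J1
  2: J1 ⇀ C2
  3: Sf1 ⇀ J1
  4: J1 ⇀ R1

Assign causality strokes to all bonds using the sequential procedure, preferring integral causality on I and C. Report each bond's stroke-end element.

bond 1 stroke at J1  (Se1 (Se) sets effort on bond)
bond 3 stroke at Sf1  (Sf1: flow source, stroke at near end)
bond 0 stroke at J1  (common-f at J1 fixed by 3)
bond 2 stroke at J1  (J1 flow already set via bond 3)
bond 4 stroke at J1  (1-jn J1 has f-setter on 3)

bond 0 stroke→J1
bond 1 stroke→J1
bond 2 stroke→J1
bond 3 stroke→Sf1
bond 4 stroke→J1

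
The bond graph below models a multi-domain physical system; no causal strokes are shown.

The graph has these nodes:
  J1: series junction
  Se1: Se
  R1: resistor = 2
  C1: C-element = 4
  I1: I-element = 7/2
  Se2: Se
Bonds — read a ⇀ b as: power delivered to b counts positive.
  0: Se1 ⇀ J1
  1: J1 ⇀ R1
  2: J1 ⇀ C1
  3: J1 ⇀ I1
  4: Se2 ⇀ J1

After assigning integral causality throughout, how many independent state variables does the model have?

bond 0 |J1  (Se1: effort source, stroke at far end)
bond 4 |J1  (Se2: effort source, stroke at far end)
bond 2 |J1  (C1 integral (e out))
bond 3 |I1  (prefer integral on I1)
bond 1 |J1  (J1 flow already set via bond 3)

2  (C1, I1 all integral)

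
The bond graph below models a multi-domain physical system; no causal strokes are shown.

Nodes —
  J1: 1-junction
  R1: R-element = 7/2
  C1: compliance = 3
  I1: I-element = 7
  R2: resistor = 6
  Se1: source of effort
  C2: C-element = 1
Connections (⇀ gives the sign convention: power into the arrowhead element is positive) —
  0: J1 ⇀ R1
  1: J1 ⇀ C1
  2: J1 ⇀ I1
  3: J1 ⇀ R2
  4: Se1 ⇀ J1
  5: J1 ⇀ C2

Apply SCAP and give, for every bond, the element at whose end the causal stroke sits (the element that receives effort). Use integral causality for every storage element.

b4 stroke→J1  (Se1 fixes effort; stroke away)
b1 stroke→J1  (C1 integral (e out))
b2 stroke→I1  (prefer integral on I1)
b0 stroke→J1  (J1 flow already set via bond 2)
b3 stroke→J1  (J1 flow already set via bond 2)
b5 stroke→J1  (J1: bond 2 brought flow, rest push out)

bond 0 |J1
bond 1 |J1
bond 2 |I1
bond 3 |J1
bond 4 |J1
bond 5 |J1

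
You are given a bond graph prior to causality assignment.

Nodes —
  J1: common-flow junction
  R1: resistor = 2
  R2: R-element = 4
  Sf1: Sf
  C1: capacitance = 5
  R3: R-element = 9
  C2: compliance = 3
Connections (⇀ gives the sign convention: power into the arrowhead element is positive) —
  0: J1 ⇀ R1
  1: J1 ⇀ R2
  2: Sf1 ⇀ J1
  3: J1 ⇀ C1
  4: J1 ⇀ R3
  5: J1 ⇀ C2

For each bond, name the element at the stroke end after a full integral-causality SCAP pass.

β0 →J1
β1 →J1
β2 →Sf1
β3 →J1
β4 →J1
β5 →J1

#2 stroke at Sf1  (source Sf1 imposes f)
#0 stroke at J1  (1-jn J1 has f-setter on 2)
#1 stroke at J1  (common-f at J1 fixed by 2)
#3 stroke at J1  (1-jn J1 has f-setter on 2)
#4 stroke at J1  (common-f at J1 fixed by 2)
#5 stroke at J1  (1-jn J1 has f-setter on 2)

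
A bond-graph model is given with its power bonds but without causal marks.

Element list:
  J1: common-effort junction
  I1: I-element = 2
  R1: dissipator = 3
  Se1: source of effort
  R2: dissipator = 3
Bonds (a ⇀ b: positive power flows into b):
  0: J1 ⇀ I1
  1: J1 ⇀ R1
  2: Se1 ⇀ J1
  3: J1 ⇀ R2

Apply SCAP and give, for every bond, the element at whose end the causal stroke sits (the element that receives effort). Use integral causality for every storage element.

#0 stroke at I1
#1 stroke at R1
#2 stroke at J1
#3 stroke at R2

bond 2 stroke→J1  (Se1 fixes effort; stroke away)
bond 0 stroke→I1  (J1: bond 2 brought effort, rest push out)
bond 1 stroke→R1  (0-jn J1 has e-setter on 2)
bond 3 stroke→R2  (0-jn J1 has e-setter on 2)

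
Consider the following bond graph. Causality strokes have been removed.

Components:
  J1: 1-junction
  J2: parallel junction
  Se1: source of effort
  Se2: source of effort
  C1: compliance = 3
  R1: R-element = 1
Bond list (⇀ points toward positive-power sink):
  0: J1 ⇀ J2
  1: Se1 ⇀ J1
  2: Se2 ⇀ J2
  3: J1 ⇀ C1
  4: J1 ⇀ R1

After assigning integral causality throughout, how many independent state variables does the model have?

b1 stroke at J1  (Se1 fixes effort; stroke away)
b2 stroke at J2  (Se2: effort source, stroke at far end)
b0 stroke at J1  (J2: bond 2 brought effort, rest push out)
b3 stroke at J1  (C1 outputs effort q/C1)
b4 stroke at R1  (only one flow-in slot at J1)

1  (C1 all integral)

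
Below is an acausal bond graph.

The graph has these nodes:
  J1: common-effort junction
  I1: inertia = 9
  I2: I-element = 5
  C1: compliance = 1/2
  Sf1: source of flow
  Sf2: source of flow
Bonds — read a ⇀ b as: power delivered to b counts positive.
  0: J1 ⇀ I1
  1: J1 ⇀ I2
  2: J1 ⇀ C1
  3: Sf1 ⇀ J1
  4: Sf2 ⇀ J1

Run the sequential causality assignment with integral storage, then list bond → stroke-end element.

b3 →Sf1  (Sf1 (Sf) sets flow on bond)
b4 →Sf2  (Sf2 (Sf) sets flow on bond)
b0 →I1  (I1 outputs flow p/I1)
b1 →I2  (prefer integral on I2)
b2 →J1  (only one effort-in slot at J1)

bond 0 stroke→I1
bond 1 stroke→I2
bond 2 stroke→J1
bond 3 stroke→Sf1
bond 4 stroke→Sf2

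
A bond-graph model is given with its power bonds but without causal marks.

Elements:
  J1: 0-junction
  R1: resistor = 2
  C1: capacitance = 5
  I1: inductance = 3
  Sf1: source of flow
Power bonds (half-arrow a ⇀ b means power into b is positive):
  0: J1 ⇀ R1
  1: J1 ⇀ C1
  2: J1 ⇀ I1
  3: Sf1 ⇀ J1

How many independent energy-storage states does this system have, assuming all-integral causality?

2  (C1, I1 all integral)

#3 stroke at Sf1  (Sf1 fixes flow; stroke at Sf1)
#1 stroke at J1  (prefer integral on C1)
#0 stroke at R1  (0-jn J1 has e-setter on 1)
#2 stroke at I1  (0-jn J1 has e-setter on 1)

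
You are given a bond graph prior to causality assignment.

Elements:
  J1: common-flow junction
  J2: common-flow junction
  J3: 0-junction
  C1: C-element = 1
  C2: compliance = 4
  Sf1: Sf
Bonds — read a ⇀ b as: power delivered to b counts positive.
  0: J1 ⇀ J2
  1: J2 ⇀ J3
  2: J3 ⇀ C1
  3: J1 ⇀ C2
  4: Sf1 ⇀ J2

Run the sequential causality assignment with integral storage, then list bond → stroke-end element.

bond 0 stroke at J2
bond 1 stroke at J2
bond 2 stroke at J3
bond 3 stroke at J1
bond 4 stroke at Sf1

bond 4 |Sf1  (source Sf1 imposes f)
bond 0 |J2  (1-jn J2 has f-setter on 4)
bond 1 |J2  (J2: bond 4 brought flow, rest push out)
bond 2 |J3  (J3 needs exactly one e-in)
bond 3 |J1  (J1 flow already set via bond 0)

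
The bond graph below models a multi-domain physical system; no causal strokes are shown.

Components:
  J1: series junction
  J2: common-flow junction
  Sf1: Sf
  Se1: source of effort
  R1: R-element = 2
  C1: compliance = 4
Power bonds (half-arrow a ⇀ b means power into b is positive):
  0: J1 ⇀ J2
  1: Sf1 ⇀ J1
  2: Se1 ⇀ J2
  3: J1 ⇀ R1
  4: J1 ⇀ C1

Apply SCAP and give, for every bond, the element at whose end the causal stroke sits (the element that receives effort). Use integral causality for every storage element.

b1 stroke→Sf1  (Sf1: flow source, stroke at near end)
b2 stroke→J2  (Se1: effort source, stroke at far end)
b0 stroke→J1  (J1 flow already set via bond 1)
b3 stroke→J1  (J1 flow already set via bond 1)
b4 stroke→J1  (J1: bond 1 brought flow, rest push out)

β0 stroke at J1
β1 stroke at Sf1
β2 stroke at J2
β3 stroke at J1
β4 stroke at J1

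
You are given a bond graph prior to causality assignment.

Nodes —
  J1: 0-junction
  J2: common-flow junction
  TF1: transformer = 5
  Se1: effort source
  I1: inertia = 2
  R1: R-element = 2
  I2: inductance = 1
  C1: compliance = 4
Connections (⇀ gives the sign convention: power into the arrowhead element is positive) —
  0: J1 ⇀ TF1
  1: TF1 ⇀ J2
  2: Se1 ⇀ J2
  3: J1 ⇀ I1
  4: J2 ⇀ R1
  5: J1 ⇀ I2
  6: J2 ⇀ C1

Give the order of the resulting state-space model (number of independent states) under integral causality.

3  (C1, I1, I2 all integral)

b2 |J2  (source Se1 imposes e)
b3 |I1  (prefer integral on I1)
b5 |I2  (prefer integral on I2)
b0 |J1  (J1 needs exactly one e-in)
b1 |TF1  (through TF1, causality passes straight; one stroke at TF1)
b4 |J2  (1-jn J2 has f-setter on 1)
b6 |J2  (common-f at J2 fixed by 1)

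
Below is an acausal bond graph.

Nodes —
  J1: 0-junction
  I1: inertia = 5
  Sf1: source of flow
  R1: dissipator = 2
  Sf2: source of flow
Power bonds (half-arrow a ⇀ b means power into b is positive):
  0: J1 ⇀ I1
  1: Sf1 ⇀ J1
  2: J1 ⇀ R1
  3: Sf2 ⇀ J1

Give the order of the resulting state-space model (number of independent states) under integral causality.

#1 →Sf1  (Sf1 (Sf) sets flow on bond)
#3 →Sf2  (Sf2 (Sf) sets flow on bond)
#0 →I1  (I1: I, integral causality)
#2 →J1  (closing 0-jn rule on J1)

1  (I1 all integral)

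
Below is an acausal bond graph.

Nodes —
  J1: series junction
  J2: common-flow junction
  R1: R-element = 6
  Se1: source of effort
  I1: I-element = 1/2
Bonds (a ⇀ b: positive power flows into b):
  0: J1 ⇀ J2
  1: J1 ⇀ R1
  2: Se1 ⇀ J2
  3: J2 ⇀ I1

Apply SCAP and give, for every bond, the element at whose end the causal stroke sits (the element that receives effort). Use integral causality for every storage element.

bond 0 stroke at J2
bond 1 stroke at J1
bond 2 stroke at J2
bond 3 stroke at I1

β2 stroke at J2  (source Se1 imposes e)
β3 stroke at I1  (I1 outputs flow p/I1)
β0 stroke at J2  (J2: bond 3 brought flow, rest push out)
β1 stroke at J1  (1-jn J1 has f-setter on 0)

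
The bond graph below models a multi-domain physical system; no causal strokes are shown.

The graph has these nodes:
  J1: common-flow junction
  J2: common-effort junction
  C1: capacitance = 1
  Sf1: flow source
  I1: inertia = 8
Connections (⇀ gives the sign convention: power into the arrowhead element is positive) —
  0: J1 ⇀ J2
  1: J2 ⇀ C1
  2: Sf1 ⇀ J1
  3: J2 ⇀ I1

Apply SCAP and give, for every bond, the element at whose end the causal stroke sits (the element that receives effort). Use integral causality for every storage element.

bond 2 →Sf1  (Sf1 (Sf) sets flow on bond)
bond 0 →J1  (J1 flow already set via bond 2)
bond 1 →J2  (C1 integral (e out))
bond 3 →I1  (common-e at J2 fixed by 1)

#0 stroke→J1
#1 stroke→J2
#2 stroke→Sf1
#3 stroke→I1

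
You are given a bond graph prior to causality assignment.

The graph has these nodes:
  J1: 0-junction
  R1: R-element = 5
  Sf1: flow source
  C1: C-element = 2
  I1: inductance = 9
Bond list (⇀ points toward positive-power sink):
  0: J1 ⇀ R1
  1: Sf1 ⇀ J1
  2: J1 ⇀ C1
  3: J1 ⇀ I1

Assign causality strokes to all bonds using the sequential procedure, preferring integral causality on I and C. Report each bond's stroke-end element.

β1 stroke at Sf1  (Sf1 (Sf) sets flow on bond)
β2 stroke at J1  (prefer integral on C1)
β0 stroke at R1  (0-jn J1 has e-setter on 2)
β3 stroke at I1  (common-e at J1 fixed by 2)

bond 0 stroke at R1
bond 1 stroke at Sf1
bond 2 stroke at J1
bond 3 stroke at I1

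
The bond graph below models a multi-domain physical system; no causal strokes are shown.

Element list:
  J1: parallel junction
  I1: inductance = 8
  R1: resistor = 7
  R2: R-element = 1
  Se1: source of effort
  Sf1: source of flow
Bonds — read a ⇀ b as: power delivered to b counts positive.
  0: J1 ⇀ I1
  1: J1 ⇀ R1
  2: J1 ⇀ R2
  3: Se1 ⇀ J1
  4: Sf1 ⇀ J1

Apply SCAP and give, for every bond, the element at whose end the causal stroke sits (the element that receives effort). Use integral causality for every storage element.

#3 stroke→J1  (Se1: effort source, stroke at far end)
#4 stroke→Sf1  (Sf1 (Sf) sets flow on bond)
#0 stroke→I1  (J1 effort already set via bond 3)
#1 stroke→R1  (J1: bond 3 brought effort, rest push out)
#2 stroke→R2  (J1: bond 3 brought effort, rest push out)

bond 0 →I1
bond 1 →R1
bond 2 →R2
bond 3 →J1
bond 4 →Sf1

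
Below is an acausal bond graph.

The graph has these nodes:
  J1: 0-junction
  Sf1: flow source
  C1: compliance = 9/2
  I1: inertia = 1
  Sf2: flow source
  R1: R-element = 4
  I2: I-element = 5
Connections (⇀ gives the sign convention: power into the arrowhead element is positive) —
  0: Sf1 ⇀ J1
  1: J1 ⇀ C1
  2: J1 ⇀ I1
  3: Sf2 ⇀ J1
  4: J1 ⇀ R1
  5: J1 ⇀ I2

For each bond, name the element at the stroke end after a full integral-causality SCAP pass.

b0 →Sf1
b1 →J1
b2 →I1
b3 →Sf2
b4 →R1
b5 →I2

#0 stroke→Sf1  (source Sf1 imposes f)
#3 stroke→Sf2  (source Sf2 imposes f)
#1 stroke→J1  (C1 integral (e out))
#2 stroke→I1  (0-jn J1 has e-setter on 1)
#4 stroke→R1  (J1: bond 1 brought effort, rest push out)
#5 stroke→I2  (J1 effort already set via bond 1)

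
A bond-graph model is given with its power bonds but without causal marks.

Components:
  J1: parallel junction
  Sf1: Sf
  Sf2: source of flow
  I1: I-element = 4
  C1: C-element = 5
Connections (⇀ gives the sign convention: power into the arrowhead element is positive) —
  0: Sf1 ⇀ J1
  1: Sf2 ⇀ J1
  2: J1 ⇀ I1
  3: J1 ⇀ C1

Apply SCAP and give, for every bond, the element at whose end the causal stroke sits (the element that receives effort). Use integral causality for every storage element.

bond 0 stroke→Sf1  (Sf1 (Sf) sets flow on bond)
bond 1 stroke→Sf2  (Sf2: flow source, stroke at near end)
bond 2 stroke→I1  (prefer integral on I1)
bond 3 stroke→J1  (only one effort-in slot at J1)

bond 0 stroke→Sf1
bond 1 stroke→Sf2
bond 2 stroke→I1
bond 3 stroke→J1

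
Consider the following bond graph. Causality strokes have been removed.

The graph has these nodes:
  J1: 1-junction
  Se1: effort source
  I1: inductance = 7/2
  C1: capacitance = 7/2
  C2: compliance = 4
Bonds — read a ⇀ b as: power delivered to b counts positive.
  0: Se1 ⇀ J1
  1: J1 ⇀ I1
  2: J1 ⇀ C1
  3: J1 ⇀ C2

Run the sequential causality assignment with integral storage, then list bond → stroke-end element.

b0 →J1
b1 →I1
b2 →J1
b3 →J1

β0 →J1  (Se1: effort source, stroke at far end)
β1 →I1  (I1: I, integral causality)
β2 →J1  (1-jn J1 has f-setter on 1)
β3 →J1  (common-f at J1 fixed by 1)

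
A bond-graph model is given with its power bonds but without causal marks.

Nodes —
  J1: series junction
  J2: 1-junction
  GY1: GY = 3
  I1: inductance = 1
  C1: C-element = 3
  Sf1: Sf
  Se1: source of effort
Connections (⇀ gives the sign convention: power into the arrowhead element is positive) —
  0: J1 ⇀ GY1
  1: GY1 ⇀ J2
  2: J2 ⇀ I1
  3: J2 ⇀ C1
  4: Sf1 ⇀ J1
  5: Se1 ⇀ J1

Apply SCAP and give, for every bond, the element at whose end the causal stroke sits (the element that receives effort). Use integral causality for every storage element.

b0 |J1
b1 |J2
b2 |I1
b3 |J2
b4 |Sf1
b5 |J1

b4 |Sf1  (Sf1: flow source, stroke at near end)
b5 |J1  (source Se1 imposes e)
b0 |J1  (1-jn J1 has f-setter on 4)
b1 |J2  (GY1: gyrator matches bond 0)
b2 |I1  (I1 outputs flow p/I1)
b3 |J2  (1-jn J2 has f-setter on 2)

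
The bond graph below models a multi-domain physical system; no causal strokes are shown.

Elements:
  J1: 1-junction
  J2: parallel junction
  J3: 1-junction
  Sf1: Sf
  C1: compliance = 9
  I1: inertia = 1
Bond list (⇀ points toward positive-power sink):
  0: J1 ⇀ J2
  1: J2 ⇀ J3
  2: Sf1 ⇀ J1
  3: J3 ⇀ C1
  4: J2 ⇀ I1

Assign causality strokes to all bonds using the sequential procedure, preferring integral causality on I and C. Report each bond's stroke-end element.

bond 0 |J1
bond 1 |J2
bond 2 |Sf1
bond 3 |J3
bond 4 |I1

#2 |Sf1  (Sf1: flow source, stroke at near end)
#0 |J1  (common-f at J1 fixed by 2)
#3 |J3  (C1 integral (e out))
#1 |J2  (J3: last free bond brings flow in)
#4 |I1  (0-jn J2 has e-setter on 1)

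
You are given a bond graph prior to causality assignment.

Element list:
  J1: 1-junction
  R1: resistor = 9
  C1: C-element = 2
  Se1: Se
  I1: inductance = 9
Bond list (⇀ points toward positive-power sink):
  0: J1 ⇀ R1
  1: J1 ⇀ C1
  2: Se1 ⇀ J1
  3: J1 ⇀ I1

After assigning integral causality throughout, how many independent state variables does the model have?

b2 stroke at J1  (Se1: effort source, stroke at far end)
b1 stroke at J1  (C1 integral (e out))
b3 stroke at I1  (I1: I, integral causality)
b0 stroke at J1  (J1 flow already set via bond 3)

2  (C1, I1 all integral)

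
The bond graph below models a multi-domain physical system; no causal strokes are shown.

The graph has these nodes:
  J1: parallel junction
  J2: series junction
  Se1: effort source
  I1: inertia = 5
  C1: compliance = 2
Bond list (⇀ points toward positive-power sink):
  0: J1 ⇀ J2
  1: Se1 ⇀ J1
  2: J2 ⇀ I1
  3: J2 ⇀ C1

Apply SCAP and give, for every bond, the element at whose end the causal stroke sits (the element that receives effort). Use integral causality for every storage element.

#0 stroke at J2
#1 stroke at J1
#2 stroke at I1
#3 stroke at J2

b1 →J1  (source Se1 imposes e)
b0 →J2  (J1: bond 1 brought effort, rest push out)
b2 →I1  (prefer integral on I1)
b3 →J2  (J2: bond 2 brought flow, rest push out)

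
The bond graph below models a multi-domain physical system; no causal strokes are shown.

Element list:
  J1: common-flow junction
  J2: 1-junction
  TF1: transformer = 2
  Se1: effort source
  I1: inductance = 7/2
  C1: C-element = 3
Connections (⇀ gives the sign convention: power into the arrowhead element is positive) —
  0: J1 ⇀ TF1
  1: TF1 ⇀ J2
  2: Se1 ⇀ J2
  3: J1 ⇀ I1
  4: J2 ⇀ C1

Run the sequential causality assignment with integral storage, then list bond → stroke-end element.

#0 stroke at J1
#1 stroke at TF1
#2 stroke at J2
#3 stroke at I1
#4 stroke at J2

β2 |J2  (source Se1 imposes e)
β3 |I1  (prefer integral on I1)
β0 |J1  (J1: bond 3 brought flow, rest push out)
β1 |TF1  (TF1: transformer flips bond 0)
β4 |J2  (common-f at J2 fixed by 1)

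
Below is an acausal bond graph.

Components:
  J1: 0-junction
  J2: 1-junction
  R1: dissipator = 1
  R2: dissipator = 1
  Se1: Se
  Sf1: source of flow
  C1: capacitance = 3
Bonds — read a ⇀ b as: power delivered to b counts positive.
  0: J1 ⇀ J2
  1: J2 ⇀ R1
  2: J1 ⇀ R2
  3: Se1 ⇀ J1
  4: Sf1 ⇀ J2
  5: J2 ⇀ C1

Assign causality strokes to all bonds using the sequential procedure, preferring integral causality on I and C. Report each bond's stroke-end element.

#0 stroke→J2
#1 stroke→J2
#2 stroke→R2
#3 stroke→J1
#4 stroke→Sf1
#5 stroke→J2

#3 stroke at J1  (Se1: effort source, stroke at far end)
#4 stroke at Sf1  (Sf1: flow source, stroke at near end)
#0 stroke at J2  (J1 effort already set via bond 3)
#2 stroke at R2  (0-jn J1 has e-setter on 3)
#1 stroke at J2  (J2 flow already set via bond 4)
#5 stroke at J2  (J2: bond 4 brought flow, rest push out)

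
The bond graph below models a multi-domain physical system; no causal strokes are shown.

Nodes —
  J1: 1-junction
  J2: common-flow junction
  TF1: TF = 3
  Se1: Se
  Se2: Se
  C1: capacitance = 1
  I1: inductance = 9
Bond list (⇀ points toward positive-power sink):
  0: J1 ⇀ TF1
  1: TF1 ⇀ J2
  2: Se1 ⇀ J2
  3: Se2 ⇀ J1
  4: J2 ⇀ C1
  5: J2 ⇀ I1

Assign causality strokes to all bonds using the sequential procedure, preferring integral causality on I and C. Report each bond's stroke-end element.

b0 |TF1
b1 |J2
b2 |J2
b3 |J1
b4 |J2
b5 |I1

β2 stroke at J2  (Se1 fixes effort; stroke away)
β3 stroke at J1  (source Se2 imposes e)
β0 stroke at TF1  (only one flow-in slot at J1)
β1 stroke at J2  (TF1 one-in-one-out from 0)
β4 stroke at J2  (C1 outputs effort q/C1)
β5 stroke at I1  (J2 needs exactly one f-in)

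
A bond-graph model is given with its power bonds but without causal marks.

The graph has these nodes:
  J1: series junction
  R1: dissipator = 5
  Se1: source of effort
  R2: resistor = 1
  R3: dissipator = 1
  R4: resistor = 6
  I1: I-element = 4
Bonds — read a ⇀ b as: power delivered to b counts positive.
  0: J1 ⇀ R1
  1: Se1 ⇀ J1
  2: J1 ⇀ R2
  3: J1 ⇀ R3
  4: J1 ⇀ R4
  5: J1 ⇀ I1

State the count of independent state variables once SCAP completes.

1  (I1 all integral)

#1 stroke at J1  (source Se1 imposes e)
#5 stroke at I1  (prefer integral on I1)
#0 stroke at J1  (J1 flow already set via bond 5)
#2 stroke at J1  (1-jn J1 has f-setter on 5)
#3 stroke at J1  (1-jn J1 has f-setter on 5)
#4 stroke at J1  (J1: bond 5 brought flow, rest push out)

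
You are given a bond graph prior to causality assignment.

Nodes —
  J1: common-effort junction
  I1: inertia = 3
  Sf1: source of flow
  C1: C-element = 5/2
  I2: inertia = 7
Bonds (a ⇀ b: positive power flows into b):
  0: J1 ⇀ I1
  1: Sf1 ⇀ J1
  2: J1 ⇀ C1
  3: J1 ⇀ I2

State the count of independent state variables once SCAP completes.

#1 stroke→Sf1  (Sf1 fixes flow; stroke at Sf1)
#0 stroke→I1  (I1 integral (f out))
#2 stroke→J1  (C1 outputs effort q/C1)
#3 stroke→I2  (common-e at J1 fixed by 2)

3  (C1, I1, I2 all integral)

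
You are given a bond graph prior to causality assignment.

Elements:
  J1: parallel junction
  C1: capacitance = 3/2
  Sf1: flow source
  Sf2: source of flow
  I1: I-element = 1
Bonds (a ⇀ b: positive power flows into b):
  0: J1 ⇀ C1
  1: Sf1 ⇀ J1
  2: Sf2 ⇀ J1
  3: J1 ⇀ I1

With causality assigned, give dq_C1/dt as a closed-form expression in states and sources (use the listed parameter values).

#1 stroke→Sf1  (source Sf1 imposes f)
#2 stroke→Sf2  (Sf2 (Sf) sets flow on bond)
#0 stroke→J1  (prefer integral on C1)
#3 stroke→I1  (common-e at J1 fixed by 0)

dq_C1/dt = F_Sf1 + F_Sf2 - p_I1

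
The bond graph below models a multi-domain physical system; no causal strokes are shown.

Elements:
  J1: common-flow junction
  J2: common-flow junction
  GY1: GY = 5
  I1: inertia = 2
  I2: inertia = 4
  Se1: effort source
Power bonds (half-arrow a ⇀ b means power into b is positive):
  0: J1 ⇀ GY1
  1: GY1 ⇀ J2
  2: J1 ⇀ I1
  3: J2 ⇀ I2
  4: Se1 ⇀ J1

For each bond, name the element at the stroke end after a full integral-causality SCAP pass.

β4 stroke at J1  (Se1 (Se) sets effort on bond)
β2 stroke at I1  (I1 integral (f out))
β0 stroke at J1  (common-f at J1 fixed by 2)
β1 stroke at J2  (GY1: gyrator matches bond 0)
β3 stroke at I2  (J2 needs exactly one f-in)

#0 |J1
#1 |J2
#2 |I1
#3 |I2
#4 |J1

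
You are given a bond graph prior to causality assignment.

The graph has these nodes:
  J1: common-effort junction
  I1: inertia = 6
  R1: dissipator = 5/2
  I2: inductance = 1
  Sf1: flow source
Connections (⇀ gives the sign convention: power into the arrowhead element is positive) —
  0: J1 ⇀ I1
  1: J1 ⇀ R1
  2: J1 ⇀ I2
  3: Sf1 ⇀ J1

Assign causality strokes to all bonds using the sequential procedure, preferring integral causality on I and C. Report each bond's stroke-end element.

b0 |I1
b1 |J1
b2 |I2
b3 |Sf1

β3 stroke→Sf1  (source Sf1 imposes f)
β0 stroke→I1  (prefer integral on I1)
β2 stroke→I2  (prefer integral on I2)
β1 stroke→J1  (closing 0-jn rule on J1)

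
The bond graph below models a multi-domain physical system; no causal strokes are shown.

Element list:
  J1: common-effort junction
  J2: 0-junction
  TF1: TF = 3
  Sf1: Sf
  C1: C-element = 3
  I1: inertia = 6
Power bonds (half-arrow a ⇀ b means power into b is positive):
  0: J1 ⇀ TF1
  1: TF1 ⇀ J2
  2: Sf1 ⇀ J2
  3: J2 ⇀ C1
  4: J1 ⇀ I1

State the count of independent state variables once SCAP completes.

#2 →Sf1  (Sf1: flow source, stroke at near end)
#3 →J2  (C1: C, integral causality)
#1 →TF1  (J2 effort already set via bond 3)
#0 →J1  (through TF1, causality passes straight; one stroke at TF1)
#4 →I1  (common-e at J1 fixed by 0)

2  (C1, I1 all integral)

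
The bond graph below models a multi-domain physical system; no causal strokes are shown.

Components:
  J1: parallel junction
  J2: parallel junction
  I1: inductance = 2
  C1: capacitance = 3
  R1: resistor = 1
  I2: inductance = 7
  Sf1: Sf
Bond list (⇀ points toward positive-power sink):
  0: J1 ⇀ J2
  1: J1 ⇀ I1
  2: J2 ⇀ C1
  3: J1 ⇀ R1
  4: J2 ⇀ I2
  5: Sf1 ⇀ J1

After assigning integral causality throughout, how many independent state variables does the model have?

3  (C1, I1, I2 all integral)

bond 5 |Sf1  (Sf1: flow source, stroke at near end)
bond 1 |I1  (I1 integral (f out))
bond 2 |J2  (C1 outputs effort q/C1)
bond 0 |J1  (0-jn J2 has e-setter on 2)
bond 4 |I2  (0-jn J2 has e-setter on 2)
bond 3 |R1  (J1: bond 0 brought effort, rest push out)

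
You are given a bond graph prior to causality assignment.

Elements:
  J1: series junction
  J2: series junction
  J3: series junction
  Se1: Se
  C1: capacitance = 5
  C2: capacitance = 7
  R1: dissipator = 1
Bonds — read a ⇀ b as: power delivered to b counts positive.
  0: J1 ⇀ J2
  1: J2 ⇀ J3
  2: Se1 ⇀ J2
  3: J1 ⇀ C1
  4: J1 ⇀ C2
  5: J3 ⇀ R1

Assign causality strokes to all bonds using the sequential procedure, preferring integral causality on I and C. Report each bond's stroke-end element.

β0 →J2
β1 →J3
β2 →J2
β3 →J1
β4 →J1
β5 →R1

bond 2 |J2  (source Se1 imposes e)
bond 3 |J1  (prefer integral on C1)
bond 4 |J1  (prefer integral on C2)
bond 0 |J2  (J1: last free bond brings flow in)
bond 1 |J3  (J2 needs exactly one f-in)
bond 5 |R1  (only one flow-in slot at J3)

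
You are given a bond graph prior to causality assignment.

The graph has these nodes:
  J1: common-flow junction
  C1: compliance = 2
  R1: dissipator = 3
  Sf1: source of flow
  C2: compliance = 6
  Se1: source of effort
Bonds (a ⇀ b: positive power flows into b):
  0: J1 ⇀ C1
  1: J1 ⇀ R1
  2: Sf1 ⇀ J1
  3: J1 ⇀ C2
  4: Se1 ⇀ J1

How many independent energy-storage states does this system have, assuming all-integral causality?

b2 stroke→Sf1  (source Sf1 imposes f)
b4 stroke→J1  (Se1 (Se) sets effort on bond)
b0 stroke→J1  (J1 flow already set via bond 2)
b1 stroke→J1  (J1: bond 2 brought flow, rest push out)
b3 stroke→J1  (J1: bond 2 brought flow, rest push out)

2  (C1, C2 all integral)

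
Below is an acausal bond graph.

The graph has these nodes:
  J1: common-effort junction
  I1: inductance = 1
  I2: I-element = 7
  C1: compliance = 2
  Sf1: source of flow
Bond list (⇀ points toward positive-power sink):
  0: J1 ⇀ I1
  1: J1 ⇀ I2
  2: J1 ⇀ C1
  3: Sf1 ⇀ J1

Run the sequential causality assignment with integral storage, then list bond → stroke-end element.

#0 |I1
#1 |I2
#2 |J1
#3 |Sf1

bond 3 stroke at Sf1  (source Sf1 imposes f)
bond 0 stroke at I1  (I1: I, integral causality)
bond 1 stroke at I2  (I2 integral (f out))
bond 2 stroke at J1  (closing 0-jn rule on J1)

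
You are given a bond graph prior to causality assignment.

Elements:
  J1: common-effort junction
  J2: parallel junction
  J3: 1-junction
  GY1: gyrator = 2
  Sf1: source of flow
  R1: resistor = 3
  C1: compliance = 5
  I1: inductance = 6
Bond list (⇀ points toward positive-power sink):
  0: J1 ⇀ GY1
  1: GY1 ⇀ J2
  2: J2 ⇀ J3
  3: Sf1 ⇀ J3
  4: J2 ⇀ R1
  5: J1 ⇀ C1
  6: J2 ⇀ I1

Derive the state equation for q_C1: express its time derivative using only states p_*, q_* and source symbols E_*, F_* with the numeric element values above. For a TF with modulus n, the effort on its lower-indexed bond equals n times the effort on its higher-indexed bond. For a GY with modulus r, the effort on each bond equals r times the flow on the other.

dq_C1/dt = 3*F_Sf1/2 + p_I1/4 - 3*q_C1/20

b3 stroke→Sf1  (Sf1 fixes flow; stroke at Sf1)
b2 stroke→J3  (1-jn J3 has f-setter on 3)
b5 stroke→J1  (C1 outputs effort q/C1)
b0 stroke→GY1  (J1: bond 5 brought effort, rest push out)
b1 stroke→GY1  (GY1 both-in/both-out from 0)
b6 stroke→I1  (prefer integral on I1)
b4 stroke→J2  (J2: last free bond brings effort in)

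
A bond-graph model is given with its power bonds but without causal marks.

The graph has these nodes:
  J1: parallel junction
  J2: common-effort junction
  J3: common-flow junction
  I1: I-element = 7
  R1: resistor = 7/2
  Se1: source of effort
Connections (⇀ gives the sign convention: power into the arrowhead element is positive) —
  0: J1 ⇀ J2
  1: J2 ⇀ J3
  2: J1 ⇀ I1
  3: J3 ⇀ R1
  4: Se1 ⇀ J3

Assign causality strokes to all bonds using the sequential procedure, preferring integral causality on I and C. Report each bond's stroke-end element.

#0 |J1
#1 |J2
#2 |I1
#3 |J3
#4 |J3

β4 →J3  (Se1: effort source, stroke at far end)
β2 →I1  (prefer integral on I1)
β0 →J1  (closing 0-jn rule on J1)
β1 →J2  (closing 0-jn rule on J2)
β3 →J3  (1-jn J3 has f-setter on 1)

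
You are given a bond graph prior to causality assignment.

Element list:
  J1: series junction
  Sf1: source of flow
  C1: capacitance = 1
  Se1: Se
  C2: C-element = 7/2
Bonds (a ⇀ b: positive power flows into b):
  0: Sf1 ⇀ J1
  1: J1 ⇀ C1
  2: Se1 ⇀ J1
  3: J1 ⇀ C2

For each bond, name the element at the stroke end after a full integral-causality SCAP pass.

bond 0 →Sf1  (Sf1: flow source, stroke at near end)
bond 2 →J1  (Se1 (Se) sets effort on bond)
bond 1 →J1  (1-jn J1 has f-setter on 0)
bond 3 →J1  (J1 flow already set via bond 0)

#0 |Sf1
#1 |J1
#2 |J1
#3 |J1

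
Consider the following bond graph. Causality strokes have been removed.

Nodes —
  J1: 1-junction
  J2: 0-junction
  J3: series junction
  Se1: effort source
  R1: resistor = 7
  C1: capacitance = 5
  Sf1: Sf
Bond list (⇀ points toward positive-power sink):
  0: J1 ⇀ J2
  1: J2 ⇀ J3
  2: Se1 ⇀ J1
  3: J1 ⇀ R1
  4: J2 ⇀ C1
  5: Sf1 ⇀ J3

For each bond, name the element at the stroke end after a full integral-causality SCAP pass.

#2 stroke→J1  (Se1 (Se) sets effort on bond)
#5 stroke→Sf1  (Sf1 (Sf) sets flow on bond)
#1 stroke→J3  (J3: bond 5 brought flow, rest push out)
#4 stroke→J2  (C1 integral (e out))
#0 stroke→J1  (J2 effort already set via bond 4)
#3 stroke→R1  (J1 needs exactly one f-in)

#0 stroke at J1
#1 stroke at J3
#2 stroke at J1
#3 stroke at R1
#4 stroke at J2
#5 stroke at Sf1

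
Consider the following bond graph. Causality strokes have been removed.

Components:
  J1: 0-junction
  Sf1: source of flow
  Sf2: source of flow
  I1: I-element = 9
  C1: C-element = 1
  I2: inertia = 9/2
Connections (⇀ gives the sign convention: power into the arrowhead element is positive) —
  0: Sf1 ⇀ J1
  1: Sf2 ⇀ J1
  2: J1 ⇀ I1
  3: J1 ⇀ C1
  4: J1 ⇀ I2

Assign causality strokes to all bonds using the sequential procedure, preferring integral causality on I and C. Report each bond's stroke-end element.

#0 →Sf1  (Sf1: flow source, stroke at near end)
#1 →Sf2  (Sf2: flow source, stroke at near end)
#2 →I1  (I1 integral (f out))
#3 →J1  (prefer integral on C1)
#4 →I2  (0-jn J1 has e-setter on 3)

bond 0 |Sf1
bond 1 |Sf2
bond 2 |I1
bond 3 |J1
bond 4 |I2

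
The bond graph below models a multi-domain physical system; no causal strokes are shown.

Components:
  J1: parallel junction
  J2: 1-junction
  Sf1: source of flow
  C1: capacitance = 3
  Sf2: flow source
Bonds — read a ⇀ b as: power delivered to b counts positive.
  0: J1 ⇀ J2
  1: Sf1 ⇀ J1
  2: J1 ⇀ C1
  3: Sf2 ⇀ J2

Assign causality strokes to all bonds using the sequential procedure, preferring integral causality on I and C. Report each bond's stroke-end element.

bond 0 stroke at J2
bond 1 stroke at Sf1
bond 2 stroke at J1
bond 3 stroke at Sf2

b1 stroke at Sf1  (Sf1 fixes flow; stroke at Sf1)
b3 stroke at Sf2  (source Sf2 imposes f)
b0 stroke at J2  (J2: bond 3 brought flow, rest push out)
b2 stroke at J1  (J1 needs exactly one e-in)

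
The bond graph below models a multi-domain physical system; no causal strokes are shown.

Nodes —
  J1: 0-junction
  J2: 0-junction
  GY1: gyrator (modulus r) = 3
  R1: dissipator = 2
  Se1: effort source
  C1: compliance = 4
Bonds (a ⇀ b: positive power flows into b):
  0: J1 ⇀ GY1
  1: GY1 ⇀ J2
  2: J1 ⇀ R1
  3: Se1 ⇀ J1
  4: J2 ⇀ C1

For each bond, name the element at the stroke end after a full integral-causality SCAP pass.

b0 stroke→GY1
b1 stroke→GY1
b2 stroke→R1
b3 stroke→J1
b4 stroke→J2

#3 |J1  (source Se1 imposes e)
#0 |GY1  (0-jn J1 has e-setter on 3)
#2 |R1  (0-jn J1 has e-setter on 3)
#1 |GY1  (GY1: gyrator matches bond 0)
#4 |J2  (closing 0-jn rule on J2)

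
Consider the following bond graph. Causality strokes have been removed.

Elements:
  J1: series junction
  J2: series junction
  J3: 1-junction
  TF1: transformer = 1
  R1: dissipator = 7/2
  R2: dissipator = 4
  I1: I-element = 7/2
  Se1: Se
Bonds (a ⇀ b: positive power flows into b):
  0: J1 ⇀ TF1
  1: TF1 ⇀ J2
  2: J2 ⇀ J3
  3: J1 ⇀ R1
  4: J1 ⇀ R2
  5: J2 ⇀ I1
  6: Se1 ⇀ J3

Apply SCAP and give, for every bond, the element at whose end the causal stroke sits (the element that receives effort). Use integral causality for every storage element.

bond 0 stroke at TF1
bond 1 stroke at J2
bond 2 stroke at J2
bond 3 stroke at J1
bond 4 stroke at J1
bond 5 stroke at I1
bond 6 stroke at J3

#6 stroke→J3  (Se1: effort source, stroke at far end)
#2 stroke→J2  (only one flow-in slot at J3)
#5 stroke→I1  (prefer integral on I1)
#1 stroke→J2  (J2: bond 5 brought flow, rest push out)
#0 stroke→TF1  (TF1 one-in-one-out from 1)
#3 stroke→J1  (J1: bond 0 brought flow, rest push out)
#4 stroke→J1  (J1 flow already set via bond 0)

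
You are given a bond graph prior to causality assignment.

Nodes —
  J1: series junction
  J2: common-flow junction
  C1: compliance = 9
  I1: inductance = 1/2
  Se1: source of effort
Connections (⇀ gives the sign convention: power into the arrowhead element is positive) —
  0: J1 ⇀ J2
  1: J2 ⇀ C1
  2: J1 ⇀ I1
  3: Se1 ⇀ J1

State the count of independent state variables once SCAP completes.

#3 stroke→J1  (Se1 fixes effort; stroke away)
#1 stroke→J2  (C1 integral (e out))
#0 stroke→J1  (only one flow-in slot at J2)
#2 stroke→I1  (J1: last free bond brings flow in)

2  (C1, I1 all integral)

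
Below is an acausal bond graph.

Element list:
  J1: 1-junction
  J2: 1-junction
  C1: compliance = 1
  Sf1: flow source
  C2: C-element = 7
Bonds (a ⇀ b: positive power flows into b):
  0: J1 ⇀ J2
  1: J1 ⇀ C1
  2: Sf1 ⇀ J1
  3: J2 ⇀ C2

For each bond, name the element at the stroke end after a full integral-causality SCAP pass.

β0 stroke at J1
β1 stroke at J1
β2 stroke at Sf1
β3 stroke at J2

b2 stroke at Sf1  (Sf1 fixes flow; stroke at Sf1)
b0 stroke at J1  (common-f at J1 fixed by 2)
b1 stroke at J1  (J1: bond 2 brought flow, rest push out)
b3 stroke at J2  (J2: bond 0 brought flow, rest push out)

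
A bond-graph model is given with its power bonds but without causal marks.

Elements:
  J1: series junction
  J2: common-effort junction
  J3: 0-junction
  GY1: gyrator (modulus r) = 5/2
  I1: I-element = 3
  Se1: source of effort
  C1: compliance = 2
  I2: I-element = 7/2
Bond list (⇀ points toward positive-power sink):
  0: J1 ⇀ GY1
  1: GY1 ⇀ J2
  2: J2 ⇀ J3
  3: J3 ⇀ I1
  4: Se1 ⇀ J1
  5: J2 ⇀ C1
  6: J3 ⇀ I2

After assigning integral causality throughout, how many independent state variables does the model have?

3  (C1, I1, I2 all integral)

#4 |J1  (source Se1 imposes e)
#0 |GY1  (J1: last free bond brings flow in)
#1 |GY1  (GY1: gyrator matches bond 0)
#3 |I1  (I1: I, integral causality)
#5 |J2  (C1 outputs effort q/C1)
#2 |J3  (common-e at J2 fixed by 5)
#6 |I2  (0-jn J3 has e-setter on 2)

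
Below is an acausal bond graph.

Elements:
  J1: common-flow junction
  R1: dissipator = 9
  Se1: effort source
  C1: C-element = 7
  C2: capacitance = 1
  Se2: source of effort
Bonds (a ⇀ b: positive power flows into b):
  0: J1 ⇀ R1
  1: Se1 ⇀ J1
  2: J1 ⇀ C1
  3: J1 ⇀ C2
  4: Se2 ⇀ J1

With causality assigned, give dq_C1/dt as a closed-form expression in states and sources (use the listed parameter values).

dq_C1/dt = E_Se1/9 + E_Se2/9 - q_C1/63 - q_C2/9

bond 1 |J1  (source Se1 imposes e)
bond 4 |J1  (Se2 fixes effort; stroke away)
bond 2 |J1  (C1 outputs effort q/C1)
bond 3 |J1  (prefer integral on C2)
bond 0 |R1  (closing 1-jn rule on J1)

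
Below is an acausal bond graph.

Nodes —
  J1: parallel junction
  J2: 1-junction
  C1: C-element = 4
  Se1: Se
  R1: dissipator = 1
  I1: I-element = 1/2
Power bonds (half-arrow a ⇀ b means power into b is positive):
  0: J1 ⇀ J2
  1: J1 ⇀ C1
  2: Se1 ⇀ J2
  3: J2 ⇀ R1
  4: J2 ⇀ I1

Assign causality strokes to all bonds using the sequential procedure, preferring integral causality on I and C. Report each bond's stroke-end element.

b2 →J2  (Se1 fixes effort; stroke away)
b1 →J1  (prefer integral on C1)
b0 →J2  (0-jn J1 has e-setter on 1)
b4 →I1  (I1: I, integral causality)
b3 →J2  (common-f at J2 fixed by 4)

b0 |J2
b1 |J1
b2 |J2
b3 |J2
b4 |I1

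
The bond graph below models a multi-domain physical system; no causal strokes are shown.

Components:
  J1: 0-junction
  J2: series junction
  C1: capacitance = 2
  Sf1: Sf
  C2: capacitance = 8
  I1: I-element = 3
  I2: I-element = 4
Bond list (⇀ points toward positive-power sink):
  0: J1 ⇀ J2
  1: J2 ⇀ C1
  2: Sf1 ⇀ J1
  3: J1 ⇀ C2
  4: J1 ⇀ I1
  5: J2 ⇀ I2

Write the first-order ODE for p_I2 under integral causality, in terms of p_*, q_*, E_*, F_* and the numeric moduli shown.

dp_I2/dt = -q_C1/2 + q_C2/8

bond 2 stroke→Sf1  (source Sf1 imposes f)
bond 1 stroke→J2  (C1 integral (e out))
bond 3 stroke→J1  (prefer integral on C2)
bond 0 stroke→J2  (0-jn J1 has e-setter on 3)
bond 4 stroke→I1  (common-e at J1 fixed by 3)
bond 5 stroke→I2  (J2: last free bond brings flow in)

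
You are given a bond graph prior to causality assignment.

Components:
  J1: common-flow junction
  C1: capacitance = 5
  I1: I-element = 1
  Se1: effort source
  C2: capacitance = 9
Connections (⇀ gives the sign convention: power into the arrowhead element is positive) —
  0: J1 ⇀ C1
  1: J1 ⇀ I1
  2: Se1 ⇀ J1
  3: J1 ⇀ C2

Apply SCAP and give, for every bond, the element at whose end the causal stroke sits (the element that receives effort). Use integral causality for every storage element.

β0 stroke at J1
β1 stroke at I1
β2 stroke at J1
β3 stroke at J1

#2 stroke→J1  (Se1 fixes effort; stroke away)
#0 stroke→J1  (C1 integral (e out))
#1 stroke→I1  (I1 outputs flow p/I1)
#3 stroke→J1  (common-f at J1 fixed by 1)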